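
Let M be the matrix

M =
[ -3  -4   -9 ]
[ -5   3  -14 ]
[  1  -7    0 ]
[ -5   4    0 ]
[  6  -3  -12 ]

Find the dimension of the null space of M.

Row reduce to echelon form.
R2 ← R2 − (5/3)·R1: [0, 29/3, 1]
R3 ← R3 + (1/3)·R1: [0, -25/3, -3]
R4 ← R4 − (5/3)·R1: [0, 32/3, 15]
R5 ← R5 + (2)·R1: [0, -11, -30]
R3 ← R3 + (25/29)·R2: [0, 0, -62/29]
R4 ← R4 − (32/29)·R2: [0, 0, 403/29]
R5 ← R5 + (33/29)·R2: [0, 0, -837/29]
R4 ← R4 + (13/2)·R3: [0, 0, 0]
R5 ← R5 − (27/2)·R3: [0, 0, 0]
3 nonzero rows, so rank(M) = 3.
M has 3 columns; by rank–nullity, nullity = 3 − 3 = 0.

0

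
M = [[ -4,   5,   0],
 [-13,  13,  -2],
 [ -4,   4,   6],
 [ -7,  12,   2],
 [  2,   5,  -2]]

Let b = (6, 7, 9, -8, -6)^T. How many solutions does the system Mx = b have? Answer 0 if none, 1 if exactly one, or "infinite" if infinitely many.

Row reduce the augmented matrix [M | b].
R2 ← R2 − (13/4)·R1: [0, -13/4, -2, -25/2]
R3 ← R3 − R1: [0, -1, 6, 3]
R4 ← R4 − (7/4)·R1: [0, 13/4, 2, -37/2]
R5 ← R5 + (1/2)·R1: [0, 15/2, -2, -3]
R3 ← R3 − (4/13)·R2: [0, 0, 86/13, 89/13]
R4 ← R4 + R2: [0, 0, 0, -31]
R5 ← R5 + (30/13)·R2: [0, 0, -86/13, -414/13]
R5 ← R5 + R3: [0, 0, 0, -25]
R5 ← R5 − (25/31)·R4: [0, 0, 0, 0]
The echelon form has 4 nonzero rows; the last pivot sits in the augmented column, so rank(M) = 3 but rank([M|b]) = 4.
Since the ranks differ, the system is inconsistent.
It has no solutions.

0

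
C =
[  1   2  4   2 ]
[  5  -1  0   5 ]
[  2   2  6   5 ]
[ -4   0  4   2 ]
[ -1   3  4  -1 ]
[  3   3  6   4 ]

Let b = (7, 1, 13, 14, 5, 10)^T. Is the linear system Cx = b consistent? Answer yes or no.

Row reduce the augmented matrix [C | b].
R2 ← R2 − (5)·R1: [0, -11, -20, -5, -34]
R3 ← R3 − (2)·R1: [0, -2, -2, 1, -1]
R4 ← R4 + (4)·R1: [0, 8, 20, 10, 42]
R5 ← R5 + R1: [0, 5, 8, 1, 12]
R6 ← R6 − (3)·R1: [0, -3, -6, -2, -11]
R3 ← R3 − (2/11)·R2: [0, 0, 18/11, 21/11, 57/11]
R4 ← R4 + (8/11)·R2: [0, 0, 60/11, 70/11, 190/11]
R5 ← R5 + (5/11)·R2: [0, 0, -12/11, -14/11, -38/11]
R6 ← R6 − (3/11)·R2: [0, 0, -6/11, -7/11, -19/11]
R4 ← R4 − (10/3)·R3: [0, 0, 0, 0, 0]
R5 ← R5 + (2/3)·R3: [0, 0, 0, 0, 0]
R6 ← R6 + (1/3)·R3: [0, 0, 0, 0, 0]
The echelon form has 3 nonzero rows, and every pivot lies in the first 4 columns, so rank(C) = rank([C|b]) = 3.
The system is consistent.

yes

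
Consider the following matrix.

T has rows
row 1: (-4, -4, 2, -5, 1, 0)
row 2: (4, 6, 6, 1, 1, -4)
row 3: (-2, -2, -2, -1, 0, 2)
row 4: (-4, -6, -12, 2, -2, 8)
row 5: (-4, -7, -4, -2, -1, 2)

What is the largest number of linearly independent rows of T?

Row reduce to echelon form.
R2 ← R2 + R1: [0, 2, 8, -4, 2, -4]
R3 ← R3 − (1/2)·R1: [0, 0, -3, 3/2, -1/2, 2]
R4 ← R4 − R1: [0, -2, -14, 7, -3, 8]
R5 ← R5 − R1: [0, -3, -6, 3, -2, 2]
R4 ← R4 + R2: [0, 0, -6, 3, -1, 4]
R5 ← R5 + (3/2)·R2: [0, 0, 6, -3, 1, -4]
R4 ← R4 − (2)·R3: [0, 0, 0, 0, 0, 0]
R5 ← R5 + (2)·R3: [0, 0, 0, 0, 0, 0]
Echelon form has 3 nonzero rows, so rank(T) = 3.
The rank gives the maximum number of linearly independent rows: 3.

3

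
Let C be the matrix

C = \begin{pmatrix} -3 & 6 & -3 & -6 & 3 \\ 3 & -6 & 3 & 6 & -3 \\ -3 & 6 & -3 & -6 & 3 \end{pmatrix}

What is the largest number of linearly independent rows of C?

Row reduce to echelon form.
R2 ← R2 + R1: [0, 0, 0, 0, 0]
R3 ← R3 − R1: [0, 0, 0, 0, 0]
Echelon form has 1 nonzero row, so rank(C) = 1.
The rank gives the maximum number of linearly independent rows: 1.

1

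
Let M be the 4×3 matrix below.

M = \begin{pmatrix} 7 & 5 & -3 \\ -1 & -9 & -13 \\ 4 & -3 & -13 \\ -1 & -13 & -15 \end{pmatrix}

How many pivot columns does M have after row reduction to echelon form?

Row reduce to echelon form.
R2 ← R2 + (1/7)·R1: [0, -58/7, -94/7]
R3 ← R3 − (4/7)·R1: [0, -41/7, -79/7]
R4 ← R4 + (1/7)·R1: [0, -86/7, -108/7]
R3 ← R3 − (41/58)·R2: [0, 0, -52/29]
R4 ← R4 − (43/29)·R2: [0, 0, 130/29]
R4 ← R4 + (5/2)·R3: [0, 0, 0]
Echelon form has 3 nonzero rows, so rank(M) = 3.
Each nonzero row contributes one pivot column: 3 pivot columns.

3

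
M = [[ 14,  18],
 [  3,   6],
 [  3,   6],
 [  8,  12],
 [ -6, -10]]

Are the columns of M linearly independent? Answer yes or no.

yes

Row reduce M to echelon form.
R2 ← R2 − (3/14)·R1: [0, 15/7]
R3 ← R3 − (3/14)·R1: [0, 15/7]
R4 ← R4 − (4/7)·R1: [0, 12/7]
R5 ← R5 + (3/7)·R1: [0, -16/7]
R3 ← R3 − R2: [0, 0]
R4 ← R4 − (4/5)·R2: [0, 0]
R5 ← R5 + (16/15)·R2: [0, 0]
2 pivots among 2 columns.
Every column is a pivot column, so the columns are linearly independent.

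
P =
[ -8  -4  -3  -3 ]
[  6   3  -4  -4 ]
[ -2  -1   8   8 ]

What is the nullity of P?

Row reduce to echelon form.
R2 ← R2 + (3/4)·R1: [0, 0, -25/4, -25/4]
R3 ← R3 − (1/4)·R1: [0, 0, 35/4, 35/4]
R3 ← R3 + (7/5)·R2: [0, 0, 0, 0]
2 nonzero rows, so rank(P) = 2.
P has 4 columns; by rank–nullity, nullity = 4 − 2 = 2.

2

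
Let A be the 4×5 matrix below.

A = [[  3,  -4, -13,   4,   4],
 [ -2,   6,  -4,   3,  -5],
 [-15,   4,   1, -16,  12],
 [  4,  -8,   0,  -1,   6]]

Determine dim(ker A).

2

Row reduce to echelon form.
R2 ← R2 + (2/3)·R1: [0, 10/3, -38/3, 17/3, -7/3]
R3 ← R3 + (5)·R1: [0, -16, -64, 4, 32]
R4 ← R4 − (4/3)·R1: [0, -8/3, 52/3, -19/3, 2/3]
R3 ← R3 + (24/5)·R2: [0, 0, -624/5, 156/5, 104/5]
R4 ← R4 + (4/5)·R2: [0, 0, 36/5, -9/5, -6/5]
R4 ← R4 + (3/52)·R3: [0, 0, 0, 0, 0]
3 nonzero rows, so rank(A) = 3.
A has 5 columns; by rank–nullity, nullity = 5 − 3 = 2.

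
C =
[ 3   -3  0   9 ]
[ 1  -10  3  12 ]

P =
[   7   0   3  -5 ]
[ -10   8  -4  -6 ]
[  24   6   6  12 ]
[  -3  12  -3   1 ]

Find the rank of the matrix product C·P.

First compute CP:
[[ 24,  84,  -6,  12],
 [143,  82,  25, 103]]
Now row reduce the product.
R2 ← R2 − (143/24)·R1: [0, -837/2, 243/4, 63/2]
2 nonzero rows, so rank(CP) = 2.

2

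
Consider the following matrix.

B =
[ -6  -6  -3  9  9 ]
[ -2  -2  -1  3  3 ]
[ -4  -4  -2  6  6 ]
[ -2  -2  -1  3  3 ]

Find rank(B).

Row reduce to echelon form.
R2 ← R2 − (1/3)·R1: [0, 0, 0, 0, 0]
R3 ← R3 − (2/3)·R1: [0, 0, 0, 0, 0]
R4 ← R4 − (1/3)·R1: [0, 0, 0, 0, 0]
Echelon form has 1 nonzero row, so rank(B) = 1.

1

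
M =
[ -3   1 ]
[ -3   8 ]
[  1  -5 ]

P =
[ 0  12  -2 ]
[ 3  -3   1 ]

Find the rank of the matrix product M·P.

First compute MP:
[[  3, -39,   7],
 [ 24, -60,  14],
 [-15,  27,  -7]]
Now row reduce the product.
R2 ← R2 − (8)·R1: [0, 252, -42]
R3 ← R3 + (5)·R1: [0, -168, 28]
R3 ← R3 + (2/3)·R2: [0, 0, 0]
2 nonzero rows, so rank(MP) = 2.

2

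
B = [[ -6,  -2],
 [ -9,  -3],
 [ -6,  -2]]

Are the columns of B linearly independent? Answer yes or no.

no

Row reduce B to echelon form.
R2 ← R2 − (3/2)·R1: [0, 0]
R3 ← R3 − R1: [0, 0]
1 pivot among 2 columns.
Only 1 < 2 pivot columns, so the columns are linearly dependent.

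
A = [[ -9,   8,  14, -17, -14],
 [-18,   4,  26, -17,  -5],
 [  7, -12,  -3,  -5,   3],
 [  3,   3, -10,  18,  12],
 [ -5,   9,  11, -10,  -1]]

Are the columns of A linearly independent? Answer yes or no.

yes

Row reduce A to echelon form.
R2 ← R2 − (2)·R1: [0, -12, -2, 17, 23]
R3 ← R3 + (7/9)·R1: [0, -52/9, 71/9, -164/9, -71/9]
R4 ← R4 + (1/3)·R1: [0, 17/3, -16/3, 37/3, 22/3]
R5 ← R5 − (5/9)·R1: [0, 41/9, 29/9, -5/9, 61/9]
R3 ← R3 − (13/27)·R2: [0, 0, 239/27, -713/27, -512/27]
R4 ← R4 + (17/36)·R2: [0, 0, -113/18, 733/36, 655/36]
R5 ← R5 + (41/108)·R2: [0, 0, 133/54, 637/108, 1675/108]
R4 ← R4 + (339/478)·R3: [0, 0, 0, 1561/956, 4537/956]
R5 ← R5 − (133/478)·R3: [0, 0, 0, 12663/956, 19871/956]
R5 ← R5 − (1809/223)·R4: [0, 0, 0, 0, -3950/223]
5 pivots among 5 columns.
Every column is a pivot column, so the columns are linearly independent.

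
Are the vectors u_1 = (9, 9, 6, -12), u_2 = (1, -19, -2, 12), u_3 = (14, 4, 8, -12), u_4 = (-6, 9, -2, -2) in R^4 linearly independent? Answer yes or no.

Form the matrix with these vectors as rows and row reduce.
R2 ← R2 − (1/9)·R1: [0, -20, -8/3, 40/3]
R3 ← R3 − (14/9)·R1: [0, -10, -4/3, 20/3]
R4 ← R4 + (2/3)·R1: [0, 15, 2, -10]
R3 ← R3 − (1/2)·R2: [0, 0, 0, 0]
R4 ← R4 + (3/4)·R2: [0, 0, 0, 0]
2 nonzero rows, so the 4 vectors span a space of dimension 2.
Since 2 < 4, the vectors are linearly dependent.

no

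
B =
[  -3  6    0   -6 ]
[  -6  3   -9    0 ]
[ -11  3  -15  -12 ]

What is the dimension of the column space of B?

Row reduce to echelon form.
R2 ← R2 − (2)·R1: [0, -9, -9, 12]
R3 ← R3 − (11/3)·R1: [0, -19, -15, 10]
R3 ← R3 − (19/9)·R2: [0, 0, 4, -46/3]
Echelon form has 3 nonzero rows, so rank(B) = 3.
The column space has dimension equal to the rank: 3.

3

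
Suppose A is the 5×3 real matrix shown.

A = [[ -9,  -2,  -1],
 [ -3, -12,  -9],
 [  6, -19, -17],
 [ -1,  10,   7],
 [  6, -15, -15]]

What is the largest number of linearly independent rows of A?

3

Row reduce to echelon form.
R2 ← R2 − (1/3)·R1: [0, -34/3, -26/3]
R3 ← R3 + (2/3)·R1: [0, -61/3, -53/3]
R4 ← R4 − (1/9)·R1: [0, 92/9, 64/9]
R5 ← R5 + (2/3)·R1: [0, -49/3, -47/3]
R3 ← R3 − (61/34)·R2: [0, 0, -36/17]
R4 ← R4 + (46/51)·R2: [0, 0, -12/17]
R5 ← R5 − (49/34)·R2: [0, 0, -54/17]
R4 ← R4 − (1/3)·R3: [0, 0, 0]
R5 ← R5 − (3/2)·R3: [0, 0, 0]
Echelon form has 3 nonzero rows, so rank(A) = 3.
The rank gives the maximum number of linearly independent rows: 3.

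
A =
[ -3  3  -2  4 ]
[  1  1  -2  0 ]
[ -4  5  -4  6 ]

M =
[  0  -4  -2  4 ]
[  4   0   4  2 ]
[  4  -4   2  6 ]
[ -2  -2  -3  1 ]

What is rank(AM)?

First compute AM:
[[ -4,  12,   2, -14],
 [ -4,   4,  -2,  -6],
 [ -8,  20,   2, -24]]
Now row reduce the product.
R2 ← R2 − R1: [0, -8, -4, 8]
R3 ← R3 − (2)·R1: [0, -4, -2, 4]
R3 ← R3 − (1/2)·R2: [0, 0, 0, 0]
2 nonzero rows, so rank(AM) = 2.

2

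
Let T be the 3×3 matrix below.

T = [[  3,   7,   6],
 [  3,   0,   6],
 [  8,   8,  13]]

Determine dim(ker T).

Row reduce to echelon form.
R2 ← R2 − R1: [0, -7, 0]
R3 ← R3 − (8/3)·R1: [0, -32/3, -3]
R3 ← R3 − (32/21)·R2: [0, 0, -3]
3 nonzero rows, so rank(T) = 3.
T has 3 columns; by rank–nullity, nullity = 3 − 3 = 0.

0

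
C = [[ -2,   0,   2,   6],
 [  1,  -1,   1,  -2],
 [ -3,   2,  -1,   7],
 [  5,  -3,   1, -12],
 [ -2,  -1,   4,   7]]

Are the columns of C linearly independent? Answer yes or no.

no

Row reduce C to echelon form.
R2 ← R2 + (1/2)·R1: [0, -1, 2, 1]
R3 ← R3 − (3/2)·R1: [0, 2, -4, -2]
R4 ← R4 + (5/2)·R1: [0, -3, 6, 3]
R5 ← R5 − R1: [0, -1, 2, 1]
R3 ← R3 + (2)·R2: [0, 0, 0, 0]
R4 ← R4 − (3)·R2: [0, 0, 0, 0]
R5 ← R5 − R2: [0, 0, 0, 0]
2 pivots among 4 columns.
Only 2 < 4 pivot columns, so the columns are linearly dependent.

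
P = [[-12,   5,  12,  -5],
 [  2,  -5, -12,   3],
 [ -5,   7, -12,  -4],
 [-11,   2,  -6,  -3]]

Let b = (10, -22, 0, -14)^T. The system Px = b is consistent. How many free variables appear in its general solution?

1

Row reduce the augmented matrix [P | b].
R2 ← R2 + (1/6)·R1: [0, -25/6, -10, 13/6, -61/3]
R3 ← R3 − (5/12)·R1: [0, 59/12, -17, -23/12, -25/6]
R4 ← R4 − (11/12)·R1: [0, -31/12, -17, 19/12, -139/6]
R3 ← R3 + (59/50)·R2: [0, 0, -144/5, 16/25, -704/25]
R4 ← R4 − (31/50)·R2: [0, 0, -54/5, 6/25, -264/25]
R4 ← R4 − (3/8)·R3: [0, 0, 0, 0, 0]
The echelon form has 3 nonzero rows, and every pivot lies in the first 4 columns, so rank(P) = rank([P|b]) = 3.
The system is consistent.
Free variables = (unknowns) − (rank) = 4 − 3 = 1.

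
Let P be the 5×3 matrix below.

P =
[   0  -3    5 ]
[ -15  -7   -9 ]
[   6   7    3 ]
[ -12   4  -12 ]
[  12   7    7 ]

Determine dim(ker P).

Row reduce to echelon form.
Swap R1 ↔ R2
R3 ← R3 + (2/5)·R1: [0, 21/5, -3/5]
R4 ← R4 − (4/5)·R1: [0, 48/5, -24/5]
R5 ← R5 + (4/5)·R1: [0, 7/5, -1/5]
R3 ← R3 + (7/5)·R2: [0, 0, 32/5]
R4 ← R4 + (16/5)·R2: [0, 0, 56/5]
R5 ← R5 + (7/15)·R2: [0, 0, 32/15]
R4 ← R4 − (7/4)·R3: [0, 0, 0]
R5 ← R5 − (1/3)·R3: [0, 0, 0]
3 nonzero rows, so rank(P) = 3.
P has 3 columns; by rank–nullity, nullity = 3 − 3 = 0.

0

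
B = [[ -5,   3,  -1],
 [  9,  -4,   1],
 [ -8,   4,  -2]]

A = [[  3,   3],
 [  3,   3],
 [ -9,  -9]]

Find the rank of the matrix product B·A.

First compute BA:
[[  3,   3],
 [  6,   6],
 [  6,   6]]
Now row reduce the product.
R2 ← R2 − (2)·R1: [0, 0]
R3 ← R3 − (2)·R1: [0, 0]
1 nonzero row, so rank(BA) = 1.

1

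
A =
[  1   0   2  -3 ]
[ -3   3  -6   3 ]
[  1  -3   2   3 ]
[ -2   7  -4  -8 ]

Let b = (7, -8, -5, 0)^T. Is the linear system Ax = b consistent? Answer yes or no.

no

Row reduce the augmented matrix [A | b].
R2 ← R2 + (3)·R1: [0, 3, 0, -6, 13]
R3 ← R3 − R1: [0, -3, 0, 6, -12]
R4 ← R4 + (2)·R1: [0, 7, 0, -14, 14]
R3 ← R3 + R2: [0, 0, 0, 0, 1]
R4 ← R4 − (7/3)·R2: [0, 0, 0, 0, -49/3]
R4 ← R4 + (49/3)·R3: [0, 0, 0, 0, 0]
The echelon form has 3 nonzero rows; the last pivot sits in the augmented column, so rank(A) = 2 but rank([A|b]) = 3.
Since the ranks differ, the system is inconsistent.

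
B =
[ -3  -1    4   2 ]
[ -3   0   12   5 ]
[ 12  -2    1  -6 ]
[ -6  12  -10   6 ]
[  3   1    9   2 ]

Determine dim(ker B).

1

Row reduce to echelon form.
R2 ← R2 − R1: [0, 1, 8, 3]
R3 ← R3 + (4)·R1: [0, -6, 17, 2]
R4 ← R4 − (2)·R1: [0, 14, -18, 2]
R5 ← R5 + R1: [0, 0, 13, 4]
R3 ← R3 + (6)·R2: [0, 0, 65, 20]
R4 ← R4 − (14)·R2: [0, 0, -130, -40]
R4 ← R4 + (2)·R3: [0, 0, 0, 0]
R5 ← R5 − (1/5)·R3: [0, 0, 0, 0]
3 nonzero rows, so rank(B) = 3.
B has 4 columns; by rank–nullity, nullity = 4 − 3 = 1.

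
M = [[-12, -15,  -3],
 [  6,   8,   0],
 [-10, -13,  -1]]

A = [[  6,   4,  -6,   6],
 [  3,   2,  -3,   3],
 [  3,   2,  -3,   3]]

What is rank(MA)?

1

First compute MA:
[[-126, -84, 126, -126],
 [ 60,  40, -60,  60],
 [-102, -68, 102, -102]]
Now row reduce the product.
R2 ← R2 + (10/21)·R1: [0, 0, 0, 0]
R3 ← R3 − (17/21)·R1: [0, 0, 0, 0]
1 nonzero row, so rank(MA) = 1.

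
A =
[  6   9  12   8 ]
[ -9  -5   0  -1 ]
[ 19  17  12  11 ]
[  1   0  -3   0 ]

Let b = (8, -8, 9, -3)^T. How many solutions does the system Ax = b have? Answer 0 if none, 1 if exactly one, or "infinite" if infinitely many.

0

Row reduce the augmented matrix [A | b].
R2 ← R2 + (3/2)·R1: [0, 17/2, 18, 11, 4]
R3 ← R3 − (19/6)·R1: [0, -23/2, -26, -43/3, -49/3]
R4 ← R4 − (1/6)·R1: [0, -3/2, -5, -4/3, -13/3]
R3 ← R3 + (23/17)·R2: [0, 0, -28/17, 28/51, -557/51]
R4 ← R4 + (3/17)·R2: [0, 0, -31/17, 31/51, -185/51]
R4 ← R4 − (31/28)·R3: [0, 0, 0, 0, 237/28]
The echelon form has 4 nonzero rows; the last pivot sits in the augmented column, so rank(A) = 3 but rank([A|b]) = 4.
Since the ranks differ, the system is inconsistent.
It has no solutions.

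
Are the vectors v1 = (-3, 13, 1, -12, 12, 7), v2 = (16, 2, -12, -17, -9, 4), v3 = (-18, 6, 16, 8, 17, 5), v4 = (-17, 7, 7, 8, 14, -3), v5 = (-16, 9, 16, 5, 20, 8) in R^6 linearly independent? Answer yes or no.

yes

Form the matrix with these vectors as rows and row reduce.
R2 ← R2 + (16/3)·R1: [0, 214/3, -20/3, -81, 55, 124/3]
R3 ← R3 − (6)·R1: [0, -72, 10, 80, -55, -37]
R4 ← R4 − (17/3)·R1: [0, -200/3, 4/3, 76, -54, -128/3]
R5 ← R5 − (16/3)·R1: [0, -181/3, 32/3, 69, -44, -88/3]
R3 ← R3 + (108/107)·R2: [0, 0, 350/107, -188/107, 55/107, 505/107]
R4 ← R4 + (100/107)·R2: [0, 0, -524/107, 32/107, -278/107, -432/107]
R5 ← R5 + (181/214)·R2: [0, 0, 538/107, 105/214, 539/214, 602/107]
R4 ← R4 + (262/175)·R3: [0, 0, 0, -408/175, -64/35, 106/35]
R5 ← R5 − (269/175)·R3: [0, 0, 0, 1117/350, 121/70, -57/35]
R5 ← R5 + (1117/816)·R4: [0, 0, 0, 0, -79/102, 1027/408]
5 nonzero rows, so the 5 vectors span a space of dimension 5.
Since 5 = 5, the vectors are linearly independent.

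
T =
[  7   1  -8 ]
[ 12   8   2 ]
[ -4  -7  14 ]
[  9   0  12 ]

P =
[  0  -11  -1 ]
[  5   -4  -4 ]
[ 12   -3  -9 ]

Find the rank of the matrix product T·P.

First compute TP:
[[-91, -57,  61],
 [ 64, -170, -62],
 [133,  30, -94],
 [144, -135, -117]]
Now row reduce the product.
R2 ← R2 + (64/91)·R1: [0, -19118/91, -1738/91]
R3 ← R3 + (19/13)·R1: [0, -693/13, -63/13]
R4 ← R4 + (144/91)·R1: [0, -20493/91, -1863/91]
R3 ← R3 − (441/1738)·R2: [0, 0, 0]
R4 ← R4 − (1863/1738)·R2: [0, 0, 0]
2 nonzero rows, so rank(TP) = 2.

2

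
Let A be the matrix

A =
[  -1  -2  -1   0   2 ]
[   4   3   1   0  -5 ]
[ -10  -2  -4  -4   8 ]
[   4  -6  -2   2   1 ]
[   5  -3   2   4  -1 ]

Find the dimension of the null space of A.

Row reduce to echelon form.
R2 ← R2 + (4)·R1: [0, -5, -3, 0, 3]
R3 ← R3 − (10)·R1: [0, 18, 6, -4, -12]
R4 ← R4 + (4)·R1: [0, -14, -6, 2, 9]
R5 ← R5 + (5)·R1: [0, -13, -3, 4, 9]
R3 ← R3 + (18/5)·R2: [0, 0, -24/5, -4, -6/5]
R4 ← R4 − (14/5)·R2: [0, 0, 12/5, 2, 3/5]
R5 ← R5 − (13/5)·R2: [0, 0, 24/5, 4, 6/5]
R4 ← R4 + (1/2)·R3: [0, 0, 0, 0, 0]
R5 ← R5 + R3: [0, 0, 0, 0, 0]
3 nonzero rows, so rank(A) = 3.
A has 5 columns; by rank–nullity, nullity = 5 − 3 = 2.

2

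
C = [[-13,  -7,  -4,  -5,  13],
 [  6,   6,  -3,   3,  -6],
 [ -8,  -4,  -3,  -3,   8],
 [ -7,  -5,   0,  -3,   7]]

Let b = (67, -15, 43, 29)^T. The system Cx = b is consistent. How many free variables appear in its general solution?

Row reduce the augmented matrix [C | b].
R2 ← R2 + (6/13)·R1: [0, 36/13, -63/13, 9/13, 0, 207/13]
R3 ← R3 − (8/13)·R1: [0, 4/13, -7/13, 1/13, 0, 23/13]
R4 ← R4 − (7/13)·R1: [0, -16/13, 28/13, -4/13, 0, -92/13]
R3 ← R3 − (1/9)·R2: [0, 0, 0, 0, 0, 0]
R4 ← R4 + (4/9)·R2: [0, 0, 0, 0, 0, 0]
The echelon form has 2 nonzero rows, and every pivot lies in the first 5 columns, so rank(C) = rank([C|b]) = 2.
The system is consistent.
Free variables = (unknowns) − (rank) = 5 − 2 = 3.

3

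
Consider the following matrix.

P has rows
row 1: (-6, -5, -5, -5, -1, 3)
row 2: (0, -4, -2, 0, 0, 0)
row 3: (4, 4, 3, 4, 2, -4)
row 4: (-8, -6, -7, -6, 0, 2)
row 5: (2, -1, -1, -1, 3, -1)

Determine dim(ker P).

Row reduce to echelon form.
R3 ← R3 + (2/3)·R1: [0, 2/3, -1/3, 2/3, 4/3, -2]
R4 ← R4 − (4/3)·R1: [0, 2/3, -1/3, 2/3, 4/3, -2]
R5 ← R5 + (1/3)·R1: [0, -8/3, -8/3, -8/3, 8/3, 0]
R3 ← R3 + (1/6)·R2: [0, 0, -2/3, 2/3, 4/3, -2]
R4 ← R4 + (1/6)·R2: [0, 0, -2/3, 2/3, 4/3, -2]
R5 ← R5 − (2/3)·R2: [0, 0, -4/3, -8/3, 8/3, 0]
R4 ← R4 − R3: [0, 0, 0, 0, 0, 0]
R5 ← R5 − (2)·R3: [0, 0, 0, -4, 0, 4]
Swap R4 ↔ R5
4 nonzero rows, so rank(P) = 4.
P has 6 columns; by rank–nullity, nullity = 6 − 4 = 2.

2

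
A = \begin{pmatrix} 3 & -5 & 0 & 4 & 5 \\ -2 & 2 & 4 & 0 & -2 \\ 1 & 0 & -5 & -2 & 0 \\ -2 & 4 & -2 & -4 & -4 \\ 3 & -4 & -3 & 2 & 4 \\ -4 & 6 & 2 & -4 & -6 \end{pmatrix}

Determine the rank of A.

2

Row reduce to echelon form.
R2 ← R2 + (2/3)·R1: [0, -4/3, 4, 8/3, 4/3]
R3 ← R3 − (1/3)·R1: [0, 5/3, -5, -10/3, -5/3]
R4 ← R4 + (2/3)·R1: [0, 2/3, -2, -4/3, -2/3]
R5 ← R5 − R1: [0, 1, -3, -2, -1]
R6 ← R6 + (4/3)·R1: [0, -2/3, 2, 4/3, 2/3]
R3 ← R3 + (5/4)·R2: [0, 0, 0, 0, 0]
R4 ← R4 + (1/2)·R2: [0, 0, 0, 0, 0]
R5 ← R5 + (3/4)·R2: [0, 0, 0, 0, 0]
R6 ← R6 − (1/2)·R2: [0, 0, 0, 0, 0]
Echelon form has 2 nonzero rows, so rank(A) = 2.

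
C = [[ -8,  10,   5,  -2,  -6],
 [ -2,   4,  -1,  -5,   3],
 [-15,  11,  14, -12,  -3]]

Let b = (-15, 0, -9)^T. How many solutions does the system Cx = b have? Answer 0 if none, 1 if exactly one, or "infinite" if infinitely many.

Row reduce the augmented matrix [C | b].
R2 ← R2 − (1/4)·R1: [0, 3/2, -9/4, -9/2, 9/2, 15/4]
R3 ← R3 − (15/8)·R1: [0, -31/4, 37/8, -33/4, 33/4, 153/8]
R3 ← R3 + (31/6)·R2: [0, 0, -7, -63/2, 63/2, 77/2]
The echelon form has 3 nonzero rows, and every pivot lies in the first 5 columns, so rank(C) = rank([C|b]) = 3.
The system is consistent.
rank = 3 < 5 unknowns, so there are infinitely many solutions.

infinite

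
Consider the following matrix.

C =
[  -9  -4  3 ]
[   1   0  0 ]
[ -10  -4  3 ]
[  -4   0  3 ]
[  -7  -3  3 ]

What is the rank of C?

Row reduce to echelon form.
R2 ← R2 + (1/9)·R1: [0, -4/9, 1/3]
R3 ← R3 − (10/9)·R1: [0, 4/9, -1/3]
R4 ← R4 − (4/9)·R1: [0, 16/9, 5/3]
R5 ← R5 − (7/9)·R1: [0, 1/9, 2/3]
R3 ← R3 + R2: [0, 0, 0]
R4 ← R4 + (4)·R2: [0, 0, 3]
R5 ← R5 + (1/4)·R2: [0, 0, 3/4]
Swap R3 ↔ R4
R5 ← R5 − (1/4)·R3: [0, 0, 0]
Echelon form has 3 nonzero rows, so rank(C) = 3.

3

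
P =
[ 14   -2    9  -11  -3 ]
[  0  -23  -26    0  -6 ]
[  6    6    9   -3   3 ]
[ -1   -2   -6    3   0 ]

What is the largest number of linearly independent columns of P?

4

Row reduce to echelon form.
R3 ← R3 − (3/7)·R1: [0, 48/7, 36/7, 12/7, 30/7]
R4 ← R4 + (1/14)·R1: [0, -15/7, -75/14, 31/14, -3/14]
R3 ← R3 + (48/161)·R2: [0, 0, -60/23, 12/7, 402/161]
R4 ← R4 − (15/161)·R2: [0, 0, -135/46, 31/14, 111/322]
R4 ← R4 − (9/8)·R3: [0, 0, 0, 2/7, -69/28]
Echelon form has 4 nonzero rows, so rank(P) = 4.
The rank gives the maximum number of linearly independent columns: 4.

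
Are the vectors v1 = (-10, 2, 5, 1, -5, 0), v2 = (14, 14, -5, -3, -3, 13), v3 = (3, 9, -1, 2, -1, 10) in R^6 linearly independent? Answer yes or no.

yes

Form the matrix with these vectors as rows and row reduce.
R2 ← R2 + (7/5)·R1: [0, 84/5, 2, -8/5, -10, 13]
R3 ← R3 + (3/10)·R1: [0, 48/5, 1/2, 23/10, -5/2, 10]
R3 ← R3 − (4/7)·R2: [0, 0, -9/14, 45/14, 45/14, 18/7]
3 nonzero rows, so the 3 vectors span a space of dimension 3.
Since 3 = 3, the vectors are linearly independent.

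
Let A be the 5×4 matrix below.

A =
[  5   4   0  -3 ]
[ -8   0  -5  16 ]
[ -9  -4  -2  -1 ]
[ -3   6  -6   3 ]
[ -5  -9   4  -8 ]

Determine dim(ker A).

1

Row reduce to echelon form.
R2 ← R2 + (8/5)·R1: [0, 32/5, -5, 56/5]
R3 ← R3 + (9/5)·R1: [0, 16/5, -2, -32/5]
R4 ← R4 + (3/5)·R1: [0, 42/5, -6, 6/5]
R5 ← R5 + R1: [0, -5, 4, -11]
R3 ← R3 − (1/2)·R2: [0, 0, 1/2, -12]
R4 ← R4 − (21/16)·R2: [0, 0, 9/16, -27/2]
R5 ← R5 + (25/32)·R2: [0, 0, 3/32, -9/4]
R4 ← R4 − (9/8)·R3: [0, 0, 0, 0]
R5 ← R5 − (3/16)·R3: [0, 0, 0, 0]
3 nonzero rows, so rank(A) = 3.
A has 4 columns; by rank–nullity, nullity = 4 − 3 = 1.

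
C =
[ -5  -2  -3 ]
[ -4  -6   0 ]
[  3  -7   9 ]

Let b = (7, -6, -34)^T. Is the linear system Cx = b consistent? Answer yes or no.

yes

Row reduce the augmented matrix [C | b].
R2 ← R2 − (4/5)·R1: [0, -22/5, 12/5, -58/5]
R3 ← R3 + (3/5)·R1: [0, -41/5, 36/5, -149/5]
R3 ← R3 − (41/22)·R2: [0, 0, 30/11, -90/11]
The echelon form has 3 nonzero rows, and every pivot lies in the first 3 columns, so rank(C) = rank([C|b]) = 3.
The system is consistent.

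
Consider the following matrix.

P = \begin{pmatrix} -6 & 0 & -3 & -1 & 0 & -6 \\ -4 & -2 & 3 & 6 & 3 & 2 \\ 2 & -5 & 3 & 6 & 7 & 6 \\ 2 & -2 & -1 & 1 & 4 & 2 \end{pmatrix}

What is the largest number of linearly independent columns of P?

4

Row reduce to echelon form.
R2 ← R2 − (2/3)·R1: [0, -2, 5, 20/3, 3, 6]
R3 ← R3 + (1/3)·R1: [0, -5, 2, 17/3, 7, 4]
R4 ← R4 + (1/3)·R1: [0, -2, -2, 2/3, 4, 0]
R3 ← R3 − (5/2)·R2: [0, 0, -21/2, -11, -1/2, -11]
R4 ← R4 − R2: [0, 0, -7, -6, 1, -6]
R4 ← R4 − (2/3)·R3: [0, 0, 0, 4/3, 4/3, 4/3]
Echelon form has 4 nonzero rows, so rank(P) = 4.
The rank gives the maximum number of linearly independent columns: 4.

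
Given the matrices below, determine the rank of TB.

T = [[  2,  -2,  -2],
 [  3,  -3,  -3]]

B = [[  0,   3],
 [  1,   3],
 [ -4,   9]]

1

First compute TB:
[[  6, -18],
 [  9, -27]]
Now row reduce the product.
R2 ← R2 − (3/2)·R1: [0, 0]
1 nonzero row, so rank(TB) = 1.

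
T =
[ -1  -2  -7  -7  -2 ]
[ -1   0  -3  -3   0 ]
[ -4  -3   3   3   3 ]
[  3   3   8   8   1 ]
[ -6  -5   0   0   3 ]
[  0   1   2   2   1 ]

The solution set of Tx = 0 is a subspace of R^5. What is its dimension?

2

Row reduce to echelon form.
R2 ← R2 − R1: [0, 2, 4, 4, 2]
R3 ← R3 − (4)·R1: [0, 5, 31, 31, 11]
R4 ← R4 + (3)·R1: [0, -3, -13, -13, -5]
R5 ← R5 − (6)·R1: [0, 7, 42, 42, 15]
R3 ← R3 − (5/2)·R2: [0, 0, 21, 21, 6]
R4 ← R4 + (3/2)·R2: [0, 0, -7, -7, -2]
R5 ← R5 − (7/2)·R2: [0, 0, 28, 28, 8]
R6 ← R6 − (1/2)·R2: [0, 0, 0, 0, 0]
R4 ← R4 + (1/3)·R3: [0, 0, 0, 0, 0]
R5 ← R5 − (4/3)·R3: [0, 0, 0, 0, 0]
3 nonzero rows, so rank(T) = 3.
T has 5 columns; by rank–nullity, nullity = 5 − 3 = 2.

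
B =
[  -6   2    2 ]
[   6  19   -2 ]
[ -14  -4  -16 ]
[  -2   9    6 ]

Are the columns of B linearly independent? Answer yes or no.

Row reduce B to echelon form.
R2 ← R2 + R1: [0, 21, 0]
R3 ← R3 − (7/3)·R1: [0, -26/3, -62/3]
R4 ← R4 − (1/3)·R1: [0, 25/3, 16/3]
R3 ← R3 + (26/63)·R2: [0, 0, -62/3]
R4 ← R4 − (25/63)·R2: [0, 0, 16/3]
R4 ← R4 + (8/31)·R3: [0, 0, 0]
3 pivots among 3 columns.
Every column is a pivot column, so the columns are linearly independent.

yes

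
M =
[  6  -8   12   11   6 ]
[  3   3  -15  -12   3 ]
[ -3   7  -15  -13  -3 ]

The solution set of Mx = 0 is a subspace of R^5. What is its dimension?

Row reduce to echelon form.
R2 ← R2 − (1/2)·R1: [0, 7, -21, -35/2, 0]
R3 ← R3 + (1/2)·R1: [0, 3, -9, -15/2, 0]
R3 ← R3 − (3/7)·R2: [0, 0, 0, 0, 0]
2 nonzero rows, so rank(M) = 2.
M has 5 columns; by rank–nullity, nullity = 5 − 2 = 3.

3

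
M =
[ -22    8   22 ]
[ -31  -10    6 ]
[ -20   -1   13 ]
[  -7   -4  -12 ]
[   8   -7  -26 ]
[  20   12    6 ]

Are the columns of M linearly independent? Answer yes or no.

yes

Row reduce M to echelon form.
R2 ← R2 − (31/22)·R1: [0, -234/11, -25]
R3 ← R3 − (10/11)·R1: [0, -91/11, -7]
R4 ← R4 − (7/22)·R1: [0, -72/11, -19]
R5 ← R5 + (4/11)·R1: [0, -45/11, -18]
R6 ← R6 + (10/11)·R1: [0, 212/11, 26]
R3 ← R3 − (7/18)·R2: [0, 0, 49/18]
R4 ← R4 − (4/13)·R2: [0, 0, -147/13]
R5 ← R5 − (5/26)·R2: [0, 0, -343/26]
R6 ← R6 + (106/117)·R2: [0, 0, 392/117]
R4 ← R4 + (54/13)·R3: [0, 0, 0]
R5 ← R5 + (63/13)·R3: [0, 0, 0]
R6 ← R6 − (16/13)·R3: [0, 0, 0]
3 pivots among 3 columns.
Every column is a pivot column, so the columns are linearly independent.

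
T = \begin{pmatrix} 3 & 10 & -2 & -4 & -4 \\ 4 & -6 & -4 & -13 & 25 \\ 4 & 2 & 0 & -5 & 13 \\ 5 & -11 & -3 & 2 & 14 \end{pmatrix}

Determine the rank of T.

4

Row reduce to echelon form.
R2 ← R2 − (4/3)·R1: [0, -58/3, -4/3, -23/3, 91/3]
R3 ← R3 − (4/3)·R1: [0, -34/3, 8/3, 1/3, 55/3]
R4 ← R4 − (5/3)·R1: [0, -83/3, 1/3, 26/3, 62/3]
R3 ← R3 − (17/29)·R2: [0, 0, 100/29, 140/29, 16/29]
R4 ← R4 − (83/58)·R2: [0, 0, 65/29, 1139/58, -1319/58]
R4 ← R4 − (13/20)·R3: [0, 0, 0, 33/2, -231/10]
Echelon form has 4 nonzero rows, so rank(T) = 4.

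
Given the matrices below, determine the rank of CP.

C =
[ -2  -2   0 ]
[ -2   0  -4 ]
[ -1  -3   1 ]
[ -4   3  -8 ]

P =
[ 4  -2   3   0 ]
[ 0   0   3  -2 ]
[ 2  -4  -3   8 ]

First compute CP:
[[ -8,   4, -12,   4],
 [-16,  20,   6, -32],
 [ -2,  -2, -15,  14],
 [-32,  40,  21, -70]]
Now row reduce the product.
R2 ← R2 − (2)·R1: [0, 12, 30, -40]
R3 ← R3 − (1/4)·R1: [0, -3, -12, 13]
R4 ← R4 − (4)·R1: [0, 24, 69, -86]
R3 ← R3 + (1/4)·R2: [0, 0, -9/2, 3]
R4 ← R4 − (2)·R2: [0, 0, 9, -6]
R4 ← R4 + (2)·R3: [0, 0, 0, 0]
3 nonzero rows, so rank(CP) = 3.

3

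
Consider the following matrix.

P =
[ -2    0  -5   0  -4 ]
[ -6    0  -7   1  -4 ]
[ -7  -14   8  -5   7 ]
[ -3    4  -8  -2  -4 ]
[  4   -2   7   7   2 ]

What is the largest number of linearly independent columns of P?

Row reduce to echelon form.
R2 ← R2 − (3)·R1: [0, 0, 8, 1, 8]
R3 ← R3 − (7/2)·R1: [0, -14, 51/2, -5, 21]
R4 ← R4 − (3/2)·R1: [0, 4, -1/2, -2, 2]
R5 ← R5 + (2)·R1: [0, -2, -3, 7, -6]
Swap R2 ↔ R3
R4 ← R4 + (2/7)·R2: [0, 0, 95/14, -24/7, 8]
R5 ← R5 − (1/7)·R2: [0, 0, -93/14, 54/7, -9]
R4 ← R4 − (95/112)·R3: [0, 0, 0, -479/112, 17/14]
R5 ← R5 + (93/112)·R3: [0, 0, 0, 957/112, -33/14]
R5 ← R5 + (957/479)·R4: [0, 0, 0, 0, 33/479]
Echelon form has 5 nonzero rows, so rank(P) = 5.
The rank gives the maximum number of linearly independent columns: 5.

5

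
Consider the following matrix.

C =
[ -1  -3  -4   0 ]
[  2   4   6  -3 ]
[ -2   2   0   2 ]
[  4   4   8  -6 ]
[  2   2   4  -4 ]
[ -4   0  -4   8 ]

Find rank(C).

Row reduce to echelon form.
R2 ← R2 + (2)·R1: [0, -2, -2, -3]
R3 ← R3 − (2)·R1: [0, 8, 8, 2]
R4 ← R4 + (4)·R1: [0, -8, -8, -6]
R5 ← R5 + (2)·R1: [0, -4, -4, -4]
R6 ← R6 − (4)·R1: [0, 12, 12, 8]
R3 ← R3 + (4)·R2: [0, 0, 0, -10]
R4 ← R4 − (4)·R2: [0, 0, 0, 6]
R5 ← R5 − (2)·R2: [0, 0, 0, 2]
R6 ← R6 + (6)·R2: [0, 0, 0, -10]
R4 ← R4 + (3/5)·R3: [0, 0, 0, 0]
R5 ← R5 + (1/5)·R3: [0, 0, 0, 0]
R6 ← R6 − R3: [0, 0, 0, 0]
Echelon form has 3 nonzero rows, so rank(C) = 3.

3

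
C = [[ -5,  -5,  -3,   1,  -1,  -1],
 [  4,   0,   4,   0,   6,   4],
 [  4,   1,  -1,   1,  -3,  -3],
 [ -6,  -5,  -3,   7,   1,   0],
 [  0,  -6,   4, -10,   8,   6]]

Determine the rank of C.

5

Row reduce to echelon form.
R2 ← R2 + (4/5)·R1: [0, -4, 8/5, 4/5, 26/5, 16/5]
R3 ← R3 + (4/5)·R1: [0, -3, -17/5, 9/5, -19/5, -19/5]
R4 ← R4 − (6/5)·R1: [0, 1, 3/5, 29/5, 11/5, 6/5]
R3 ← R3 − (3/4)·R2: [0, 0, -23/5, 6/5, -77/10, -31/5]
R4 ← R4 + (1/4)·R2: [0, 0, 1, 6, 7/2, 2]
R5 ← R5 − (3/2)·R2: [0, 0, 8/5, -56/5, 1/5, 6/5]
R4 ← R4 + (5/23)·R3: [0, 0, 0, 144/23, 42/23, 15/23]
R5 ← R5 + (8/23)·R3: [0, 0, 0, -248/23, -57/23, -22/23]
R5 ← R5 + (31/18)·R4: [0, 0, 0, 0, 2/3, 1/6]
Echelon form has 5 nonzero rows, so rank(C) = 5.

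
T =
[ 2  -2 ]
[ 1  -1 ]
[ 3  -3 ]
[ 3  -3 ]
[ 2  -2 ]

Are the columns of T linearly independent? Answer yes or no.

Row reduce T to echelon form.
R2 ← R2 − (1/2)·R1: [0, 0]
R3 ← R3 − (3/2)·R1: [0, 0]
R4 ← R4 − (3/2)·R1: [0, 0]
R5 ← R5 − R1: [0, 0]
1 pivot among 2 columns.
Only 1 < 2 pivot columns, so the columns are linearly dependent.

no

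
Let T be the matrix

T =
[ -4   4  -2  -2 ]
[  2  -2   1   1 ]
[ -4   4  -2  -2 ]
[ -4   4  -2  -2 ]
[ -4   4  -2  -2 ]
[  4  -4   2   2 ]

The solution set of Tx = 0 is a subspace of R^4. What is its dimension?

Row reduce to echelon form.
R2 ← R2 + (1/2)·R1: [0, 0, 0, 0]
R3 ← R3 − R1: [0, 0, 0, 0]
R4 ← R4 − R1: [0, 0, 0, 0]
R5 ← R5 − R1: [0, 0, 0, 0]
R6 ← R6 + R1: [0, 0, 0, 0]
1 nonzero row, so rank(T) = 1.
T has 4 columns; by rank–nullity, nullity = 4 − 1 = 3.

3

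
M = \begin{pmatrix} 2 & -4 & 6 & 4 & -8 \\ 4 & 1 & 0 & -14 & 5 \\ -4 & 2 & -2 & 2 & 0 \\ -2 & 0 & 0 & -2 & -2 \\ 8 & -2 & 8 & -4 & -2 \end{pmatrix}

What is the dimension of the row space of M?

Row reduce to echelon form.
R2 ← R2 − (2)·R1: [0, 9, -12, -22, 21]
R3 ← R3 + (2)·R1: [0, -6, 10, 10, -16]
R4 ← R4 + R1: [0, -4, 6, 2, -10]
R5 ← R5 − (4)·R1: [0, 14, -16, -20, 30]
R3 ← R3 + (2/3)·R2: [0, 0, 2, -14/3, -2]
R4 ← R4 + (4/9)·R2: [0, 0, 2/3, -70/9, -2/3]
R5 ← R5 − (14/9)·R2: [0, 0, 8/3, 128/9, -8/3]
R4 ← R4 − (1/3)·R3: [0, 0, 0, -56/9, 0]
R5 ← R5 − (4/3)·R3: [0, 0, 0, 184/9, 0]
R5 ← R5 + (23/7)·R4: [0, 0, 0, 0, 0]
Echelon form has 4 nonzero rows, so rank(M) = 4.
The row space has dimension equal to the rank: 4.

4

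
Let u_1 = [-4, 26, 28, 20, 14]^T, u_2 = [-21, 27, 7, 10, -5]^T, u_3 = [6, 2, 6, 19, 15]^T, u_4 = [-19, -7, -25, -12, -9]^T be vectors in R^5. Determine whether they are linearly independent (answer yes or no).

Form the matrix with these vectors as rows and row reduce.
R2 ← R2 − (21/4)·R1: [0, -219/2, -140, -95, -157/2]
R3 ← R3 + (3/2)·R1: [0, 41, 48, 49, 36]
R4 ← R4 − (19/4)·R1: [0, -261/2, -158, -107, -151/2]
R3 ← R3 + (82/219)·R2: [0, 0, -968/219, 2941/219, 1447/219]
R4 ← R4 − (87/73)·R2: [0, 0, 646/73, 454/73, 1318/73]
R4 ← R4 + (969/484)·R3: [0, 0, 0, 16023/484, 15141/484]
4 nonzero rows, so the 4 vectors span a space of dimension 4.
Since 4 = 4, the vectors are linearly independent.

yes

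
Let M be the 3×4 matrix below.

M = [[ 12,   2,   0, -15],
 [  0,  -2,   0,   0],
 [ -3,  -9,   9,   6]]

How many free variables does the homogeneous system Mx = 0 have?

1

Row reduce to echelon form.
R3 ← R3 + (1/4)·R1: [0, -17/2, 9, 9/4]
R3 ← R3 − (17/4)·R2: [0, 0, 9, 9/4]
3 nonzero rows, so rank(M) = 3.
M has 4 columns; by rank–nullity, nullity = 4 − 3 = 1.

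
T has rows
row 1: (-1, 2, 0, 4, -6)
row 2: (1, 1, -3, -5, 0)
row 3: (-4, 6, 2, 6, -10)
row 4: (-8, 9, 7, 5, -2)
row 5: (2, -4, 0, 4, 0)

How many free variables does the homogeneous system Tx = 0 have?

1

Row reduce to echelon form.
R2 ← R2 + R1: [0, 3, -3, -1, -6]
R3 ← R3 − (4)·R1: [0, -2, 2, -10, 14]
R4 ← R4 − (8)·R1: [0, -7, 7, -27, 46]
R5 ← R5 + (2)·R1: [0, 0, 0, 12, -12]
R3 ← R3 + (2/3)·R2: [0, 0, 0, -32/3, 10]
R4 ← R4 + (7/3)·R2: [0, 0, 0, -88/3, 32]
R4 ← R4 − (11/4)·R3: [0, 0, 0, 0, 9/2]
R5 ← R5 + (9/8)·R3: [0, 0, 0, 0, -3/4]
R5 ← R5 + (1/6)·R4: [0, 0, 0, 0, 0]
4 nonzero rows, so rank(T) = 4.
T has 5 columns; by rank–nullity, nullity = 5 − 4 = 1.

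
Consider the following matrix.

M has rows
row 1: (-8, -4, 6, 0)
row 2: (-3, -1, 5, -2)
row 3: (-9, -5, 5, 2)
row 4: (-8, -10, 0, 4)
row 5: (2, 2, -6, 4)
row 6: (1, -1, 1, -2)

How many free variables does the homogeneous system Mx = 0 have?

0

Row reduce to echelon form.
R2 ← R2 − (3/8)·R1: [0, 1/2, 11/4, -2]
R3 ← R3 − (9/8)·R1: [0, -1/2, -7/4, 2]
R4 ← R4 − R1: [0, -6, -6, 4]
R5 ← R5 + (1/4)·R1: [0, 1, -9/2, 4]
R6 ← R6 + (1/8)·R1: [0, -3/2, 7/4, -2]
R3 ← R3 + R2: [0, 0, 1, 0]
R4 ← R4 + (12)·R2: [0, 0, 27, -20]
R5 ← R5 − (2)·R2: [0, 0, -10, 8]
R6 ← R6 + (3)·R2: [0, 0, 10, -8]
R4 ← R4 − (27)·R3: [0, 0, 0, -20]
R5 ← R5 + (10)·R3: [0, 0, 0, 8]
R6 ← R6 − (10)·R3: [0, 0, 0, -8]
R5 ← R5 + (2/5)·R4: [0, 0, 0, 0]
R6 ← R6 − (2/5)·R4: [0, 0, 0, 0]
4 nonzero rows, so rank(M) = 4.
M has 4 columns; by rank–nullity, nullity = 4 − 4 = 0.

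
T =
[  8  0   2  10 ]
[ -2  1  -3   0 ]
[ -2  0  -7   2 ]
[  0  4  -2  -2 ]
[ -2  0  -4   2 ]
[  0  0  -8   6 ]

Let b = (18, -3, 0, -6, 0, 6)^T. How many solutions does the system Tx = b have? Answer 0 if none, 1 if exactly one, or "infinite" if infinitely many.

Row reduce the augmented matrix [T | b].
R2 ← R2 + (1/4)·R1: [0, 1, -5/2, 5/2, 3/2]
R3 ← R3 + (1/4)·R1: [0, 0, -13/2, 9/2, 9/2]
R5 ← R5 + (1/4)·R1: [0, 0, -7/2, 9/2, 9/2]
R4 ← R4 − (4)·R2: [0, 0, 8, -12, -12]
R4 ← R4 + (16/13)·R3: [0, 0, 0, -84/13, -84/13]
R5 ← R5 − (7/13)·R3: [0, 0, 0, 27/13, 27/13]
R6 ← R6 − (16/13)·R3: [0, 0, 0, 6/13, 6/13]
R5 ← R5 + (9/28)·R4: [0, 0, 0, 0, 0]
R6 ← R6 + (1/14)·R4: [0, 0, 0, 0, 0]
The echelon form has 4 nonzero rows, and every pivot lies in the first 4 columns, so rank(T) = rank([T|b]) = 4.
The system is consistent.
rank = 4 = number of unknowns, so the solution is unique.

1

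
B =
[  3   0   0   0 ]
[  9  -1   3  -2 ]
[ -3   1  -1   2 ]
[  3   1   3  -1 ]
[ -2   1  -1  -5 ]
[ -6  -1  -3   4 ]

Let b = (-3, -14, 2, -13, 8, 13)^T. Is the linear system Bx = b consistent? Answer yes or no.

yes

Row reduce the augmented matrix [B | b].
R2 ← R2 − (3)·R1: [0, -1, 3, -2, -5]
R3 ← R3 + R1: [0, 1, -1, 2, -1]
R4 ← R4 − R1: [0, 1, 3, -1, -10]
R5 ← R5 + (2/3)·R1: [0, 1, -1, -5, 6]
R6 ← R6 + (2)·R1: [0, -1, -3, 4, 7]
R3 ← R3 + R2: [0, 0, 2, 0, -6]
R4 ← R4 + R2: [0, 0, 6, -3, -15]
R5 ← R5 + R2: [0, 0, 2, -7, 1]
R6 ← R6 − R2: [0, 0, -6, 6, 12]
R4 ← R4 − (3)·R3: [0, 0, 0, -3, 3]
R5 ← R5 − R3: [0, 0, 0, -7, 7]
R6 ← R6 + (3)·R3: [0, 0, 0, 6, -6]
R5 ← R5 − (7/3)·R4: [0, 0, 0, 0, 0]
R6 ← R6 + (2)·R4: [0, 0, 0, 0, 0]
The echelon form has 4 nonzero rows, and every pivot lies in the first 4 columns, so rank(B) = rank([B|b]) = 4.
The system is consistent.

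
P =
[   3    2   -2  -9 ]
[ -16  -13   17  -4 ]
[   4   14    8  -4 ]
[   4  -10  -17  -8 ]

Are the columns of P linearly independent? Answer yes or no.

yes

Row reduce P to echelon form.
R2 ← R2 + (16/3)·R1: [0, -7/3, 19/3, -52]
R3 ← R3 − (4/3)·R1: [0, 34/3, 32/3, 8]
R4 ← R4 − (4/3)·R1: [0, -38/3, -43/3, 4]
R3 ← R3 + (34/7)·R2: [0, 0, 290/7, -1712/7]
R4 ← R4 − (38/7)·R2: [0, 0, -341/7, 2004/7]
R4 ← R4 + (341/290)·R3: [0, 0, 0, -188/145]
4 pivots among 4 columns.
Every column is a pivot column, so the columns are linearly independent.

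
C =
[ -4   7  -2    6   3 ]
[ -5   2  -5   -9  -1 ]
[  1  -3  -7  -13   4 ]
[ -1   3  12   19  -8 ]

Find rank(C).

3

Row reduce to echelon form.
R2 ← R2 − (5/4)·R1: [0, -27/4, -5/2, -33/2, -19/4]
R3 ← R3 + (1/4)·R1: [0, -5/4, -15/2, -23/2, 19/4]
R4 ← R4 − (1/4)·R1: [0, 5/4, 25/2, 35/2, -35/4]
R3 ← R3 − (5/27)·R2: [0, 0, -190/27, -76/9, 152/27]
R4 ← R4 + (5/27)·R2: [0, 0, 325/27, 130/9, -260/27]
R4 ← R4 + (65/38)·R3: [0, 0, 0, 0, 0]
Echelon form has 3 nonzero rows, so rank(C) = 3.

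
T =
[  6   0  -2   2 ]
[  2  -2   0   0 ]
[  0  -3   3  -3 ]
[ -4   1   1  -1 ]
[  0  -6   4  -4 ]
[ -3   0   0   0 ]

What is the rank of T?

Row reduce to echelon form.
R2 ← R2 − (1/3)·R1: [0, -2, 2/3, -2/3]
R4 ← R4 + (2/3)·R1: [0, 1, -1/3, 1/3]
R6 ← R6 + (1/2)·R1: [0, 0, -1, 1]
R3 ← R3 − (3/2)·R2: [0, 0, 2, -2]
R4 ← R4 + (1/2)·R2: [0, 0, 0, 0]
R5 ← R5 − (3)·R2: [0, 0, 2, -2]
R5 ← R5 − R3: [0, 0, 0, 0]
R6 ← R6 + (1/2)·R3: [0, 0, 0, 0]
Echelon form has 3 nonzero rows, so rank(T) = 3.

3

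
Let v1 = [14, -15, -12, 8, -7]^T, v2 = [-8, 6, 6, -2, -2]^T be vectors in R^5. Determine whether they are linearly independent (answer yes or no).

Form the matrix with these vectors as rows and row reduce.
R2 ← R2 + (4/7)·R1: [0, -18/7, -6/7, 18/7, -6]
2 nonzero rows, so the 2 vectors span a space of dimension 2.
Since 2 = 2, the vectors are linearly independent.

yes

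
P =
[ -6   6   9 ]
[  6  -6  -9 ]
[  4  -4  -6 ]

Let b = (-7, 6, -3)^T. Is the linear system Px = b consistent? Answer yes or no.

Row reduce the augmented matrix [P | b].
R2 ← R2 + R1: [0, 0, 0, -1]
R3 ← R3 + (2/3)·R1: [0, 0, 0, -23/3]
R3 ← R3 − (23/3)·R2: [0, 0, 0, 0]
The echelon form has 2 nonzero rows; the last pivot sits in the augmented column, so rank(P) = 1 but rank([P|b]) = 2.
Since the ranks differ, the system is inconsistent.

no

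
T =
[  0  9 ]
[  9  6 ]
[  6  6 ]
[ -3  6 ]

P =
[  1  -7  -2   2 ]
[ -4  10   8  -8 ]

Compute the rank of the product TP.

2

First compute TP:
[[-36,  90,  72, -72],
 [-15,  -3,  30, -30],
 [-18,  18,  36, -36],
 [-27,  81,  54, -54]]
Now row reduce the product.
R2 ← R2 − (5/12)·R1: [0, -81/2, 0, 0]
R3 ← R3 − (1/2)·R1: [0, -27, 0, 0]
R4 ← R4 − (3/4)·R1: [0, 27/2, 0, 0]
R3 ← R3 − (2/3)·R2: [0, 0, 0, 0]
R4 ← R4 + (1/3)·R2: [0, 0, 0, 0]
2 nonzero rows, so rank(TP) = 2.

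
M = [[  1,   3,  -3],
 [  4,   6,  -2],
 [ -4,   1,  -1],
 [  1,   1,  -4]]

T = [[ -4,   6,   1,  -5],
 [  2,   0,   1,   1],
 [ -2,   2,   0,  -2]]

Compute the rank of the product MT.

2

First compute MT:
[[  8,   0,   4,   4],
 [  0,  20,  10, -10],
 [ 20, -26,  -3,  23],
 [  6,  -2,   2,   4]]
Now row reduce the product.
R3 ← R3 − (5/2)·R1: [0, -26, -13, 13]
R4 ← R4 − (3/4)·R1: [0, -2, -1, 1]
R3 ← R3 + (13/10)·R2: [0, 0, 0, 0]
R4 ← R4 + (1/10)·R2: [0, 0, 0, 0]
2 nonzero rows, so rank(MT) = 2.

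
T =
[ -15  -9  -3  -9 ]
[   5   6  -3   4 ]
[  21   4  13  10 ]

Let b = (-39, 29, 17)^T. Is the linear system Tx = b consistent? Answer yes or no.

Row reduce the augmented matrix [T | b].
R2 ← R2 + (1/3)·R1: [0, 3, -4, 1, 16]
R3 ← R3 + (7/5)·R1: [0, -43/5, 44/5, -13/5, -188/5]
R3 ← R3 + (43/15)·R2: [0, 0, -8/3, 4/15, 124/15]
The echelon form has 3 nonzero rows, and every pivot lies in the first 4 columns, so rank(T) = rank([T|b]) = 3.
The system is consistent.

yes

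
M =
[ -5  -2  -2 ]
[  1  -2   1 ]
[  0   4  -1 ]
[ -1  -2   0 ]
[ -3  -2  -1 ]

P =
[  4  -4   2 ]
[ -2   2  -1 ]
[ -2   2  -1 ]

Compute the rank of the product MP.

First compute MP:
[[-12,  12,  -6],
 [  6,  -6,   3],
 [ -6,   6,  -3],
 [  0,   0,   0],
 [ -6,   6,  -3]]
Now row reduce the product.
R2 ← R2 + (1/2)·R1: [0, 0, 0]
R3 ← R3 − (1/2)·R1: [0, 0, 0]
R5 ← R5 − (1/2)·R1: [0, 0, 0]
1 nonzero row, so rank(MP) = 1.

1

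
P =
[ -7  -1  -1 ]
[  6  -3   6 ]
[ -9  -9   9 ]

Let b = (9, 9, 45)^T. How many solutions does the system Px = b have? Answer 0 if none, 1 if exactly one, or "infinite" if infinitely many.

infinite

Row reduce the augmented matrix [P | b].
R2 ← R2 + (6/7)·R1: [0, -27/7, 36/7, 117/7]
R3 ← R3 − (9/7)·R1: [0, -54/7, 72/7, 234/7]
R3 ← R3 − (2)·R2: [0, 0, 0, 0]
The echelon form has 2 nonzero rows, and every pivot lies in the first 3 columns, so rank(P) = rank([P|b]) = 2.
The system is consistent.
rank = 2 < 3 unknowns, so there are infinitely many solutions.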